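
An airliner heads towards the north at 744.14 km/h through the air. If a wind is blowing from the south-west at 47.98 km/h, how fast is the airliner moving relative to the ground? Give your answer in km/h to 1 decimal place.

Taking east as x and north as y: velocity relative to the air = (0.000, 744.140) km/h; the air relative to ground = (33.927, 33.927) km/h.
Velocity relative to ground = (0.000, 744.140) + (33.927, 33.927) = (33.927, 778.067) km/h.
Speed = |(33.927, 778.067)| = 778.806 km/h.

778.8 km/h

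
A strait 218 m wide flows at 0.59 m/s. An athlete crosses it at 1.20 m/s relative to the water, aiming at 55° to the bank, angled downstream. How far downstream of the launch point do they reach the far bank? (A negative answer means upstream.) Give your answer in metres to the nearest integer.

Perpendicular speed = 0.983 m/s; crossing time = 218 / 0.983 = 221.774 s.
Net downstream speed = 1.278 m/s.
Drift = 1.278 × 221.774 = 283.492 m (downstream).

283 m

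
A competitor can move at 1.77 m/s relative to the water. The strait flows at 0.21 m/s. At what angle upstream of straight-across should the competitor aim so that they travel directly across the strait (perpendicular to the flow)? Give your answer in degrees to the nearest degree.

To cancel the current, the upstream component of the competitor's velocity must equal the flow: 1.77 sin θ = 0.21.
sin θ = 0.21 / 1.77 = 0.1186.
θ = arcsin(0.1186) = 6.814°.

7°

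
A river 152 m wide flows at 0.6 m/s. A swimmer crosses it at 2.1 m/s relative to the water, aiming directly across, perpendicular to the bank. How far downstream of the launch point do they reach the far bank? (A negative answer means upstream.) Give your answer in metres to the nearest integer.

43 m

Perpendicular speed = 2.100 m/s; crossing time = 152 / 2.100 = 72.381 s.
Net downstream speed = 0.600 m/s.
Drift = 0.600 × 72.381 = 43.429 m (downstream).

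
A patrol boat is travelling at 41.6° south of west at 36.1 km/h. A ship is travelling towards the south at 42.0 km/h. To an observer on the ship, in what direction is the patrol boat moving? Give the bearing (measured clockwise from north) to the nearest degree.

304°

Taking east as x and north as y: patrol boat velocity = (-26.996, -23.968) km/h; ship velocity = (0.000, -42.000) km/h.
Velocity of patrol boat relative to ship = (-26.996, -23.968) − (0.000, -42.000) = (-26.996, 18.032) km/h.
Bearing = atan2(-27.00, 18.03) = 303.74° clockwise from north.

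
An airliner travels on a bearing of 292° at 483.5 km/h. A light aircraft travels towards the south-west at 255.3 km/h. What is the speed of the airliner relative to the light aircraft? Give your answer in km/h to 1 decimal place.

450.0 km/h

Taking east as x and north as y: airliner velocity = (-448.293, 181.122) km/h; light aircraft velocity = (-180.524, -180.524) km/h.
Velocity of airliner relative to light aircraft = (-448.293, 181.122) − (-180.524, -180.524) = (-267.769, 361.647) km/h.
Magnitude = |(-267.769, 361.647)| = 449.987 km/h.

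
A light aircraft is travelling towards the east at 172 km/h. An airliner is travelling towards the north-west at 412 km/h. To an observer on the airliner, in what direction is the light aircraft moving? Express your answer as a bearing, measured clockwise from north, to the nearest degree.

Taking east as x and north as y: light aircraft velocity = (172.000, 0.000) km/h; airliner velocity = (-291.328, 291.328) km/h.
Velocity of light aircraft relative to airliner = (172.000, 0.000) − (-291.328, 291.328) = (463.328, -291.328) km/h.
Bearing = atan2(463.33, -291.33) = 122.16° clockwise from north.

122°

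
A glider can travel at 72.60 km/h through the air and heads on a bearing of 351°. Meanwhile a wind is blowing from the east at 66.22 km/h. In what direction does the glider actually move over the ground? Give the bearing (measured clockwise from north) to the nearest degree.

Taking east as x and north as y: velocity relative to the air = (-11.357, 71.706) km/h; the air relative to ground = (-66.220, 0.000) km/h.
Velocity relative to ground = (-11.357, 71.706) + (-66.220, 0.000) = (-77.577, 71.706) km/h.
Bearing = atan2(-77.58, 71.71) = 312.75° clockwise from north.

313°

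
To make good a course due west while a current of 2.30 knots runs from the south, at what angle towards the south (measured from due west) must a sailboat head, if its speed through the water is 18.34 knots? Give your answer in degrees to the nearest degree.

7°

The current pushes perpendicular to the desired track; the heading must have a component into the current equal to 2.30 knots: 18.34 sin θ = 2.30.
sin θ = 0.1254, so θ = 7.204°.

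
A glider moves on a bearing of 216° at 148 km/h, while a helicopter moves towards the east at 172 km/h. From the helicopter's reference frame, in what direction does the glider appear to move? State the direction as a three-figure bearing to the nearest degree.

245°

Taking east as x and north as y: glider velocity = (-86.992, -119.735) km/h; helicopter velocity = (172.000, 0.000) km/h.
Velocity of glider relative to helicopter = (-86.992, -119.735) − (172.000, 0.000) = (-258.992, -119.735) km/h.
Bearing = atan2(-258.99, -119.73) = 245.19° clockwise from north.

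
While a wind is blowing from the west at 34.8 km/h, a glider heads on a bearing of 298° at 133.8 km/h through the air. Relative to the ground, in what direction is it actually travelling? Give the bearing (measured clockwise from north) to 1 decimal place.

Taking east as x and north as y: velocity relative to the air = (-118.138, 62.815) km/h; the air relative to ground = (34.800, 0.000) km/h.
Velocity relative to ground = (-118.138, 62.815) + (34.800, 0.000) = (-83.338, 62.815) km/h.
Bearing = atan2(-83.34, 62.82) = 307.01° clockwise from north.

307.0°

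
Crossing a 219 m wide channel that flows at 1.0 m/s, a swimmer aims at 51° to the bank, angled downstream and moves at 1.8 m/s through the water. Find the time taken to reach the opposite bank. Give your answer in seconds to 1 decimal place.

156.6 s

The component of the swimmer's velocity perpendicular to the bank is 1.8 × sin 51° = 1.399 m/s.
Only the cross-stream component determines the crossing time; the current contributes nothing perpendicular to the bank.
Time = 219 / 1.399 = 156.556 s.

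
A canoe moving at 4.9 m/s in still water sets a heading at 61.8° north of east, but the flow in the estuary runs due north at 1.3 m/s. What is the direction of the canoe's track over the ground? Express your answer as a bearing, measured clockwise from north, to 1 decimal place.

022.4°

Taking east as x and north as y: velocity relative to the water = (2.315, 4.318) m/s; the water relative to ground = (0.000, 1.300) m/s.
Velocity relative to ground = (2.315, 4.318) + (0.000, 1.300) = (2.315, 5.618) m/s.
Bearing = atan2(2.32, 5.62) = 22.40° clockwise from north.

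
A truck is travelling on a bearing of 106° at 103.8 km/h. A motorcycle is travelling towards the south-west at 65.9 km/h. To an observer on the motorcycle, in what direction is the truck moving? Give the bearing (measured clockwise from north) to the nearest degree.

083°

Taking east as x and north as y: truck velocity = (99.779, -28.611) km/h; motorcycle velocity = (-46.598, -46.598) km/h.
Velocity of truck relative to motorcycle = (99.779, -28.611) − (-46.598, -46.598) = (146.377, 17.987) km/h.
Bearing = atan2(146.38, 17.99) = 82.99° clockwise from north.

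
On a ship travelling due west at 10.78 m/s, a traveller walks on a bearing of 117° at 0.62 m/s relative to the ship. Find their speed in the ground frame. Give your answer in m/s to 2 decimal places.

Taking east as x and north as y: ship velocity = (-10.780, 0.000) m/s; traveller velocity relative to ship = (0.552, -0.281) m/s.
Velocity relative to ground = (-10.780, 0.000) + (0.552, -0.281) = (-10.228, -0.281) m/s.
Speed = |(-10.228, -0.281)| = 10.231 m/s.

10.23 m/s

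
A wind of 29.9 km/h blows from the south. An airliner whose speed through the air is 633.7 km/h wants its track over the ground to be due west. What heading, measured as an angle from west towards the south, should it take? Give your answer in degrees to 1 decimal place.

2.7°

The wind pushes perpendicular to the desired track; the heading must have a component into the wind equal to 29.9 km/h: 633.7 sin θ = 29.9.
sin θ = 0.0472, so θ = 2.704°.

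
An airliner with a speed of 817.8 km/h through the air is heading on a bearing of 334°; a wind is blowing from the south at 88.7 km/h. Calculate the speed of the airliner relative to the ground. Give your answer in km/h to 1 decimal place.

Taking east as x and north as y: velocity relative to the air = (-358.500, 735.034) km/h; the air relative to ground = (0.000, 88.700) km/h.
Velocity relative to ground = (-358.500, 735.034) + (0.000, 88.700) = (-358.500, 823.734) km/h.
Speed = |(-358.500, 823.734)| = 898.365 km/h.

898.4 km/h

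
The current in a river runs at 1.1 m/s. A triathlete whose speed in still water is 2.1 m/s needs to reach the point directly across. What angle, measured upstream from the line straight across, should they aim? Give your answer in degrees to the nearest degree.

32°

To cancel the current, the upstream component of the triathlete's velocity must equal the flow: 2.1 sin θ = 1.1.
sin θ = 1.1 / 2.1 = 0.5238.
θ = arcsin(0.5238) = 31.588°.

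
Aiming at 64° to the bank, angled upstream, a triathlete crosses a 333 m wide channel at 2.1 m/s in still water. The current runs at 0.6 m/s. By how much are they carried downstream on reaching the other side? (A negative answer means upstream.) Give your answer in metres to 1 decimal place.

Perpendicular speed = 1.887 m/s; crossing time = 333 / 1.887 = 176.427 s.
Net downstream speed = -0.321 m/s.
Drift = -0.321 × 176.427 = -56.559 m (upstream).

-56.6 m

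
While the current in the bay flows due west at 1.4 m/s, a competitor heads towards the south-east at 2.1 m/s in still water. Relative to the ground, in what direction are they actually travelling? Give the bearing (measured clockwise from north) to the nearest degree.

177°

Taking east as x and north as y: velocity relative to the water = (1.485, -1.485) m/s; the water relative to ground = (-1.400, 0.000) m/s.
Velocity relative to ground = (1.485, -1.485) + (-1.400, 0.000) = (0.085, -1.485) m/s.
Bearing = atan2(0.08, -1.48) = 176.73° clockwise from north.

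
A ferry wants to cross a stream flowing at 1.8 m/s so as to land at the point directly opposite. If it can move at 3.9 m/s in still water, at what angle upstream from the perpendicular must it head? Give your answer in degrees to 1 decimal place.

27.5°

To cancel the current, the upstream component of the ferry's velocity must equal the flow: 3.9 sin θ = 1.8.
sin θ = 1.8 / 3.9 = 0.4615.
θ = arcsin(0.4615) = 27.486°.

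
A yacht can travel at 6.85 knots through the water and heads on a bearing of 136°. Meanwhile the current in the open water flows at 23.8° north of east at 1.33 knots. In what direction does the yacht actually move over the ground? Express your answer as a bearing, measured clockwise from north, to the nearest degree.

Taking east as x and north as y: velocity relative to the water = (4.758, -4.927) knots; the water relative to ground = (1.217, 0.537) knots.
Velocity relative to ground = (4.758, -4.927) + (1.217, 0.537) = (5.975, -4.391) knots.
Bearing = atan2(5.98, -4.39) = 126.31° clockwise from north.

126°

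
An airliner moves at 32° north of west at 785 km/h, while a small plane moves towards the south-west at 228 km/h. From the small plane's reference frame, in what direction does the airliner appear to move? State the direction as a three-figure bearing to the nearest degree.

Taking east as x and north as y: airliner velocity = (-665.718, 415.987) km/h; small plane velocity = (-161.220, -161.220) km/h.
Velocity of airliner relative to small plane = (-665.718, 415.987) − (-161.220, -161.220) = (-504.497, 577.207) km/h.
Bearing = atan2(-504.50, 577.21) = 318.85° clockwise from north.

319°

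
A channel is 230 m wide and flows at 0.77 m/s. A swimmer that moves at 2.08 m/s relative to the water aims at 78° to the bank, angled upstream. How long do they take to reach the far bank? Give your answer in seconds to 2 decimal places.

113.05 s

The component of the swimmer's velocity perpendicular to the bank is 2.08 × sin 78° = 2.035 m/s.
The flow acts along the bank and has no component across it.
Time = 230 / 2.035 = 113.047 s.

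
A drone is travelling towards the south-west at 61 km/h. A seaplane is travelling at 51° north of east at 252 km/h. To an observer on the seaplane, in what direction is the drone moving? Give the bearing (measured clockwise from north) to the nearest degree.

Taking east as x and north as y: drone velocity = (-43.134, -43.134) km/h; seaplane velocity = (158.589, 195.841) km/h.
Velocity of drone relative to seaplane = (-43.134, -43.134) − (158.589, 195.841) = (-201.722, -238.974) km/h.
Bearing = atan2(-201.72, -238.97) = 220.17° clockwise from north.

220°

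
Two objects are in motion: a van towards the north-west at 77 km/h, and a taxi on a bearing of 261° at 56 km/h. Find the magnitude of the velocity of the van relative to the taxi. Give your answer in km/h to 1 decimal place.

Taking east as x and north as y: van velocity = (-54.447, 54.447) km/h; taxi velocity = (-55.311, -8.760) km/h.
Velocity of van relative to taxi = (-54.447, 54.447) − (-55.311, -8.760) = (0.863, 63.208) km/h.
Magnitude = |(0.863, 63.208)| = 63.213 km/h.

63.2 km/h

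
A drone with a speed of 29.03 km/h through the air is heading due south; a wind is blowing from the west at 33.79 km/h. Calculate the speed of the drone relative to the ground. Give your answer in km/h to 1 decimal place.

Taking east as x and north as y: velocity relative to the air = (0.000, -29.030) km/h; the air relative to ground = (33.790, 0.000) km/h.
Velocity relative to ground = (0.000, -29.030) + (33.790, 0.000) = (33.790, -29.030) km/h.
Speed = |(33.790, -29.030)| = 44.548 km/h.

44.5 km/h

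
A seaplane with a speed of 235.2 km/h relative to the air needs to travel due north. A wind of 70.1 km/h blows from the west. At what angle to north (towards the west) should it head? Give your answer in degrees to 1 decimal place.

17.3°

The wind pushes perpendicular to the desired track; the heading must have a component into the wind equal to 70.1 km/h: 235.2 sin θ = 70.1.
sin θ = 0.2980, so θ = 17.340°.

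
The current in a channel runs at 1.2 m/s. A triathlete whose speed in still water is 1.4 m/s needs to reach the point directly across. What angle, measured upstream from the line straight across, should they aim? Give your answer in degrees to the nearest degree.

59°

To cancel the current, the upstream component of the triathlete's velocity must equal the flow: 1.4 sin θ = 1.2.
sin θ = 1.2 / 1.4 = 0.8571.
θ = arcsin(0.8571) = 58.997°.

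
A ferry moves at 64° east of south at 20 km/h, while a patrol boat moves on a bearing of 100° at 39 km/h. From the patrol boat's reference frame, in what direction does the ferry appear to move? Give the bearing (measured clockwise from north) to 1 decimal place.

Taking east as x and north as y: ferry velocity = (17.976, -8.767) km/h; patrol boat velocity = (38.408, -6.772) km/h.
Velocity of ferry relative to patrol boat = (17.976, -8.767) − (38.408, -6.772) = (-20.432, -1.995) km/h.
Bearing = atan2(-20.43, -2.00) = 264.42° clockwise from north.

264.4°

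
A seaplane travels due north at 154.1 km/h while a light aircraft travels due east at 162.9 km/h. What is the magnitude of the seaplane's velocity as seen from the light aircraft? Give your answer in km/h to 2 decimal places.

Taking east as x and north as y: seaplane velocity = (0.000, 154.100) km/h; light aircraft velocity = (162.900, 0.000) km/h.
Velocity of seaplane relative to light aircraft = (0.000, 154.100) − (162.900, 0.000) = (-162.900, 154.100) km/h.
Magnitude = |(-162.900, 154.100)| = 224.239 km/h.

224.24 km/h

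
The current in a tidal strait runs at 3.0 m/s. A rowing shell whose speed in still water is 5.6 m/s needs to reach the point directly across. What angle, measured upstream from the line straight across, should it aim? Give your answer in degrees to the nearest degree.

32°

To cancel the current, the upstream component of the rowing shell's velocity must equal the flow: 5.6 sin θ = 3.0.
sin θ = 3.0 / 5.6 = 0.5357.
θ = arcsin(0.5357) = 32.392°.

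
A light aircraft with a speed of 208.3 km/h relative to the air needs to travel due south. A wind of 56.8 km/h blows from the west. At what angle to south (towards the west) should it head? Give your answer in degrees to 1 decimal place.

The wind pushes perpendicular to the desired track; the heading must have a component into the wind equal to 56.8 km/h: 208.3 sin θ = 56.8.
sin θ = 0.2727, so θ = 15.824°.

15.8°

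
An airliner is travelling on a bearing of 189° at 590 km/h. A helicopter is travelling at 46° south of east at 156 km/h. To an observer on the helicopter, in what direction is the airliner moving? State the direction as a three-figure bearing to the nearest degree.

Taking east as x and north as y: airliner velocity = (-92.296, -582.736) km/h; helicopter velocity = (108.367, -112.217) km/h.
Velocity of airliner relative to helicopter = (-92.296, -582.736) − (108.367, -112.217) = (-200.663, -470.519) km/h.
Bearing = atan2(-200.66, -470.52) = 203.10° clockwise from north.

203°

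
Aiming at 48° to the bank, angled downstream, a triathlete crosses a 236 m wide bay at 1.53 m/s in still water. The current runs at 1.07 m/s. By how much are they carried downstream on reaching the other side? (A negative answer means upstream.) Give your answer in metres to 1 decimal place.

434.6 m

Perpendicular speed = 1.137 m/s; crossing time = 236 / 1.137 = 207.562 s.
Net downstream speed = 2.094 m/s.
Drift = 2.094 × 207.562 = 434.586 m (downstream).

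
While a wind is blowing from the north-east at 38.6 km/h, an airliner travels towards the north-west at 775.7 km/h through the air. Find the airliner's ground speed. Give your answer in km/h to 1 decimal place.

776.7 km/h

Taking east as x and north as y: velocity relative to the air = (-548.503, 548.503) km/h; the air relative to ground = (-27.294, -27.294) km/h.
Velocity relative to ground = (-548.503, 548.503) + (-27.294, -27.294) = (-575.797, 521.208) km/h.
Speed = |(-575.797, 521.208)| = 776.660 km/h.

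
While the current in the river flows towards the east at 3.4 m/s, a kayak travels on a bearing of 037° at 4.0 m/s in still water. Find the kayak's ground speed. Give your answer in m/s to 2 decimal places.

Taking east as x and north as y: velocity relative to the water = (2.407, 3.195) m/s; the water relative to ground = (3.400, 0.000) m/s.
Velocity relative to ground = (2.407, 3.195) + (3.400, 0.000) = (5.807, 3.195) m/s.
Speed = |(5.807, 3.195)| = 6.628 m/s.

6.63 m/s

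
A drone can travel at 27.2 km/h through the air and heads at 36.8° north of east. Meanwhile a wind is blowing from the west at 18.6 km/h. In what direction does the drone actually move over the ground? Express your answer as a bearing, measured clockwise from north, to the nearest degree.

068°

Taking east as x and north as y: velocity relative to the air = (21.780, 16.293) km/h; the air relative to ground = (18.600, 0.000) km/h.
Velocity relative to ground = (21.780, 16.293) + (18.600, 0.000) = (40.380, 16.293) km/h.
Bearing = atan2(40.38, 16.29) = 68.03° clockwise from north.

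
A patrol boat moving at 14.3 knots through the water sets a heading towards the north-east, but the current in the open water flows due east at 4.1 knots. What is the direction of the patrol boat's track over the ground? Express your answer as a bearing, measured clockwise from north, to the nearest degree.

055°

Taking east as x and north as y: velocity relative to the water = (10.112, 10.112) knots; the water relative to ground = (4.100, 0.000) knots.
Velocity relative to ground = (10.112, 10.112) + (4.100, 0.000) = (14.212, 10.112) knots.
Bearing = atan2(14.21, 10.11) = 54.57° clockwise from north.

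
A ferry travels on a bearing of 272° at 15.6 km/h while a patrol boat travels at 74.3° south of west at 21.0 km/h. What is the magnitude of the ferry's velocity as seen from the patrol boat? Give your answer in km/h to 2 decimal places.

23.00 km/h

Taking east as x and north as y: ferry velocity = (-15.590, 0.544) km/h; patrol boat velocity = (-5.683, -20.217) km/h.
Velocity of ferry relative to patrol boat = (-15.590, 0.544) − (-5.683, -20.217) = (-9.908, 20.761) km/h.
Magnitude = |(-9.908, 20.761)| = 23.004 km/h.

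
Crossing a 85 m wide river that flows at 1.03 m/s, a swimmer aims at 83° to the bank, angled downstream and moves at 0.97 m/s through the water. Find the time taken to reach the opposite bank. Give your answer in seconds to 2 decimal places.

88.29 s

The component of the swimmer's velocity perpendicular to the bank is 0.97 × sin 83° = 0.963 m/s.
The current is parallel to the bank, so it does not affect the crossing time.
Time = 85 / 0.963 = 88.287 s.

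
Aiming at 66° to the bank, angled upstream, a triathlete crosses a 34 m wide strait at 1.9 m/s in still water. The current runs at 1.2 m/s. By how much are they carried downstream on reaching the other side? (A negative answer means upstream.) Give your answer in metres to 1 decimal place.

8.4 m

Perpendicular speed = 1.736 m/s; crossing time = 34 / 1.736 = 19.588 s.
Net downstream speed = 0.427 m/s.
Drift = 0.427 × 19.588 = 8.368 m (downstream).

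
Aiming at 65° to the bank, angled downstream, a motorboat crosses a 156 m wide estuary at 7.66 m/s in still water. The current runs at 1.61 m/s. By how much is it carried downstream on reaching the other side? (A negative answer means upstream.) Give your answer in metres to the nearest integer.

Perpendicular speed = 6.942 m/s; crossing time = 156 / 6.942 = 22.471 s.
Net downstream speed = 4.847 m/s.
Drift = 4.847 × 22.471 = 108.922 m (downstream).

109 m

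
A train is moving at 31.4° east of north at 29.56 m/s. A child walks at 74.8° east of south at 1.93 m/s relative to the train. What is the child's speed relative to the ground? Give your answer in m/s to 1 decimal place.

Taking east as x and north as y: train velocity = (15.401, 25.231) m/s; child velocity relative to train = (1.862, -0.506) m/s.
Velocity relative to ground = (15.401, 25.231) + (1.862, -0.506) = (17.264, 24.725) m/s.
Speed = |(17.264, 24.725)| = 30.155 m/s.

30.2 m/s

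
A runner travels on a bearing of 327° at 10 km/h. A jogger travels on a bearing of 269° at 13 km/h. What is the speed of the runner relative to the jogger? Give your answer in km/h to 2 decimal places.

11.46 km/h

Taking east as x and north as y: runner velocity = (-5.446, 8.387) km/h; jogger velocity = (-12.998, -0.227) km/h.
Velocity of runner relative to jogger = (-5.446, 8.387) − (-12.998, -0.227) = (7.552, 8.614) km/h.
Magnitude = |(7.552, 8.614)| = 11.455 km/h.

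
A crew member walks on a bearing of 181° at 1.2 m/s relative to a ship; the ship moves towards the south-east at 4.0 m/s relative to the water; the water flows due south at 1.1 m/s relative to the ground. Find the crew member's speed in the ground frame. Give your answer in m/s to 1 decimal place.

In east/north components (m/s): crew member relative to ship = (-0.021, -1.200); ship relative to water = (2.828, -2.828); water relative to ground = (0.000, -1.100).
Sum = (2.807, -5.128) m/s.
Speed = |(2.807, -5.128)| = 5.846 m/s.

5.8 m/s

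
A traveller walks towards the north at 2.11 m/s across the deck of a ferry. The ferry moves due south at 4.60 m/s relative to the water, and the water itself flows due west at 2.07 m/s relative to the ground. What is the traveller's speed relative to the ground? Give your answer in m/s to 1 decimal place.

3.2 m/s

In east/north components (m/s): traveller relative to ferry = (0.000, 2.110); ferry relative to water = (0.000, -4.600); water relative to ground = (-2.070, 0.000).
Sum = (-2.070, -2.490) m/s.
Speed = |(-2.070, -2.490)| = 3.238 m/s.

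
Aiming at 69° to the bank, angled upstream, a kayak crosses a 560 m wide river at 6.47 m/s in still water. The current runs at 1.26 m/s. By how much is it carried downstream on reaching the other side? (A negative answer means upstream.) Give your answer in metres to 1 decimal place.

Perpendicular speed = 6.040 m/s; crossing time = 560 / 6.040 = 92.711 s.
Net downstream speed = -1.059 m/s.
Drift = -1.059 × 92.711 = -98.148 m (upstream).

-98.1 m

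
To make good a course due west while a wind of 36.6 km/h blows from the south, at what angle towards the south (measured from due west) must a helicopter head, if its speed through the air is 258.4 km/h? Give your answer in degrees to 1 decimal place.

The wind pushes perpendicular to the desired track; the heading must have a component into the wind equal to 36.6 km/h: 258.4 sin θ = 36.6.
sin θ = 0.1416, so θ = 8.143°.

8.1°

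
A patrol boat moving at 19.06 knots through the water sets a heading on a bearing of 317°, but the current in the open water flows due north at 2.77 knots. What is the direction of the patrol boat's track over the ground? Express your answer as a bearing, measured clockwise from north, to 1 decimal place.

322.1°

Taking east as x and north as y: velocity relative to the water = (-12.999, 13.940) knots; the water relative to ground = (0.000, 2.770) knots.
Velocity relative to ground = (-12.999, 13.940) + (0.000, 2.770) = (-12.999, 16.710) knots.
Bearing = atan2(-13.00, 16.71) = 322.12° clockwise from north.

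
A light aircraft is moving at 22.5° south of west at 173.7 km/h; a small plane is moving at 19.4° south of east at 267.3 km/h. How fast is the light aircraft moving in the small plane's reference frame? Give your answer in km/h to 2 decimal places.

Taking east as x and north as y: light aircraft velocity = (-160.478, -66.472) km/h; small plane velocity = (252.123, -88.787) km/h.
Velocity of light aircraft relative to small plane = (-160.478, -66.472) − (252.123, -88.787) = (-412.601, 22.315) km/h.
Magnitude = |(-412.601, 22.315)| = 413.204 km/h.

413.20 km/h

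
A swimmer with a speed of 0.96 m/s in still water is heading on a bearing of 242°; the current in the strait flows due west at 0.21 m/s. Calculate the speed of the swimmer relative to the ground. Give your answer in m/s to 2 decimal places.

Taking east as x and north as y: velocity relative to the water = (-0.848, -0.451) m/s; the water relative to ground = (-0.210, 0.000) m/s.
Velocity relative to ground = (-0.848, -0.451) + (-0.210, 0.000) = (-1.058, -0.451) m/s.
Speed = |(-1.058, -0.451)| = 1.150 m/s.

1.15 m/s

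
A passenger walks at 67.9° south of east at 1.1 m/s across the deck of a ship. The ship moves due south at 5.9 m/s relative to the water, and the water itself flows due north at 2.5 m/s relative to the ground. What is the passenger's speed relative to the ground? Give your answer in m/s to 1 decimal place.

4.4 m/s

In east/north components (m/s): passenger relative to ship = (0.414, -1.019); ship relative to water = (0.000, -5.900); water relative to ground = (0.000, 2.500).
Sum = (0.414, -4.419) m/s.
Speed = |(0.414, -4.419)| = 4.439 m/s.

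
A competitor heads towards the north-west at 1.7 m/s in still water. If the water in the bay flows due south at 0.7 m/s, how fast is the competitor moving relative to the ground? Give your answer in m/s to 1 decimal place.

Taking east as x and north as y: velocity relative to the water = (-1.202, 1.202) m/s; the water relative to ground = (0.000, -0.700) m/s.
Velocity relative to ground = (-1.202, 1.202) + (0.000, -0.700) = (-1.202, 0.502) m/s.
Speed = |(-1.202, 0.502)| = 1.303 m/s.

1.3 m/s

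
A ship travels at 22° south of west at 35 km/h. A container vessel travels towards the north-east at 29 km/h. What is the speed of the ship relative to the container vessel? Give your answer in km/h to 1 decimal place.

62.7 km/h

Taking east as x and north as y: ship velocity = (-32.451, -13.111) km/h; container vessel velocity = (20.506, 20.506) km/h.
Velocity of ship relative to container vessel = (-32.451, -13.111) − (20.506, 20.506) = (-52.958, -33.617) km/h.
Magnitude = |(-52.958, -33.617)| = 62.727 km/h.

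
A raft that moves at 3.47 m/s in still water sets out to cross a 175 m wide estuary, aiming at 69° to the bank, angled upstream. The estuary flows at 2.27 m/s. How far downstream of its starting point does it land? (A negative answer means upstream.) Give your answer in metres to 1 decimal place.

55.4 m

Perpendicular speed = 3.240 m/s; crossing time = 175 / 3.240 = 54.020 s.
Net downstream speed = 1.026 m/s.
Drift = 1.026 × 54.020 = 55.450 m (downstream).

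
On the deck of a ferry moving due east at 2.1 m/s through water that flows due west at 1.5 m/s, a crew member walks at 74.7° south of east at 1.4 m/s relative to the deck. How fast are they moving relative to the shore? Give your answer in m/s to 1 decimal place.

1.7 m/s

In east/north components (m/s): crew member relative to ferry = (0.369, -1.350); ferry relative to water = (2.100, 0.000); water relative to ground = (-1.500, 0.000).
Sum = (0.969, -1.350) m/s.
Speed = |(0.969, -1.350)| = 1.662 m/s.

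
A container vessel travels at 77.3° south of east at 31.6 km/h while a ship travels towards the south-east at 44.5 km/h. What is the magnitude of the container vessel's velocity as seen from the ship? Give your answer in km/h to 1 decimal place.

24.5 km/h

Taking east as x and north as y: container vessel velocity = (6.947, -30.827) km/h; ship velocity = (31.466, -31.466) km/h.
Velocity of container vessel relative to ship = (6.947, -30.827) − (31.466, -31.466) = (-24.519, 0.639) km/h.
Magnitude = |(-24.519, 0.639)| = 24.527 km/h.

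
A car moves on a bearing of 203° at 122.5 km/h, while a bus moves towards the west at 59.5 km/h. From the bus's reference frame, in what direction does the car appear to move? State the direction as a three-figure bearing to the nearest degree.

Taking east as x and north as y: car velocity = (-47.865, -112.762) km/h; bus velocity = (-59.500, 0.000) km/h.
Velocity of car relative to bus = (-47.865, -112.762) − (-59.500, 0.000) = (11.635, -112.762) km/h.
Bearing = atan2(11.64, -112.76) = 174.11° clockwise from north.

174°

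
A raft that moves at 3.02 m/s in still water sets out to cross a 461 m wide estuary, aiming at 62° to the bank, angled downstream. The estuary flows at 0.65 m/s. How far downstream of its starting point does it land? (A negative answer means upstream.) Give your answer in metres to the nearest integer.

357 m

Perpendicular speed = 2.667 m/s; crossing time = 461 / 2.667 = 172.886 s.
Net downstream speed = 2.068 m/s.
Drift = 2.068 × 172.886 = 357.494 m (downstream).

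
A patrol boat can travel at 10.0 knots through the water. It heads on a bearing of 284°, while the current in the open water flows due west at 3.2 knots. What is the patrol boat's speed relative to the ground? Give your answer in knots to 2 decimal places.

13.13 knots

Taking east as x and north as y: velocity relative to the water = (-9.703, 2.419) knots; the water relative to ground = (-3.200, 0.000) knots.
Velocity relative to ground = (-9.703, 2.419) + (-3.200, 0.000) = (-12.903, 2.419) knots.
Speed = |(-12.903, 2.419)| = 13.128 knots.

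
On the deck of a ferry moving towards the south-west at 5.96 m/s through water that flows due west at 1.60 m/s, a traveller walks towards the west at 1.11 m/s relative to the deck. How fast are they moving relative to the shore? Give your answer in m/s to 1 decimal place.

8.1 m/s

In east/north components (m/s): traveller relative to ferry = (-1.110, 0.000); ferry relative to water = (-4.214, -4.214); water relative to ground = (-1.600, 0.000).
Sum = (-6.924, -4.214) m/s.
Speed = |(-6.924, -4.214)| = 8.106 m/s.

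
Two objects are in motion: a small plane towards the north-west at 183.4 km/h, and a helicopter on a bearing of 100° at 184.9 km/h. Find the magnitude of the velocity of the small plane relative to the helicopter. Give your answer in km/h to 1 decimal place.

351.3 km/h

Taking east as x and north as y: small plane velocity = (-129.683, 129.683) km/h; helicopter velocity = (182.091, -32.108) km/h.
Velocity of small plane relative to helicopter = (-129.683, 129.683) − (182.091, -32.108) = (-311.774, 161.791) km/h.
Magnitude = |(-311.774, 161.791)| = 351.254 km/h.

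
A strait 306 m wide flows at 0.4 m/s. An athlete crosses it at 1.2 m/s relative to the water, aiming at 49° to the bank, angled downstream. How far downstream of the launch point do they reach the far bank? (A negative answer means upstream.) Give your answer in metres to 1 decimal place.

Perpendicular speed = 0.906 m/s; crossing time = 306 / 0.906 = 337.878 s.
Net downstream speed = 1.187 m/s.
Drift = 1.187 × 337.878 = 401.153 m (downstream).

401.2 m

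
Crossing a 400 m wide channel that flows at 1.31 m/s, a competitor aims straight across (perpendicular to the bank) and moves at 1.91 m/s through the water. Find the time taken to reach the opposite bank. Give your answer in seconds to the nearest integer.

209 s

The component of the competitor's velocity perpendicular to the bank is 1.91 m/s.
The current is parallel to the bank, so it does not affect the crossing time.
Time = 400 / 1.910 = 209.424 s.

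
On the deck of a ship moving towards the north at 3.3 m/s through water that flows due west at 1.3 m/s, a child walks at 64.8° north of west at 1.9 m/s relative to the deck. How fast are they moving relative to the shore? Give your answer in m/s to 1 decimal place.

In east/north components (m/s): child relative to ship = (-0.809, 1.719); ship relative to water = (0.000, 3.300); water relative to ground = (-1.300, 0.000).
Sum = (-2.109, 5.019) m/s.
Speed = |(-2.109, 5.019)| = 5.444 m/s.

5.4 m/s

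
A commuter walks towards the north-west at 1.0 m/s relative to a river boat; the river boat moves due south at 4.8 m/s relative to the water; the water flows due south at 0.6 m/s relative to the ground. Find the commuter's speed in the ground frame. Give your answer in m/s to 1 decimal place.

4.7 m/s

In east/north components (m/s): commuter relative to river boat = (-0.707, 0.707); river boat relative to water = (0.000, -4.800); water relative to ground = (0.000, -0.600).
Sum = (-0.707, -4.693) m/s.
Speed = |(-0.707, -4.693)| = 4.746 m/s.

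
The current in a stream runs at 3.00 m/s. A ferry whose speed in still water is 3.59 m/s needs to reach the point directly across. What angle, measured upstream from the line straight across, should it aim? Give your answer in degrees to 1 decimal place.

To cancel the current, the upstream component of the ferry's velocity must equal the flow: 3.59 sin θ = 3.00.
sin θ = 3.00 / 3.59 = 0.8357.
θ = arcsin(0.8357) = 56.684°.

56.7°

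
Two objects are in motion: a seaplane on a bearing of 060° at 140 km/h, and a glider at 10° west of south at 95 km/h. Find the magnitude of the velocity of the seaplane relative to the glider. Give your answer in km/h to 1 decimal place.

Taking east as x and north as y: seaplane velocity = (121.244, 70.000) km/h; glider velocity = (-16.497, -93.557) km/h.
Velocity of seaplane relative to glider = (121.244, 70.000) − (-16.497, -93.557) = (137.740, 163.557) km/h.
Magnitude = |(137.740, 163.557)| = 213.830 km/h.

213.8 km/h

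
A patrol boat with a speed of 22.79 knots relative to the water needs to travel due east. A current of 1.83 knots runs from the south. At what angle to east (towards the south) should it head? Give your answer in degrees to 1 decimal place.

4.6°

The current pushes perpendicular to the desired track; the heading must have a component into the current equal to 1.83 knots: 22.79 sin θ = 1.83.
sin θ = 0.0803, so θ = 4.606°.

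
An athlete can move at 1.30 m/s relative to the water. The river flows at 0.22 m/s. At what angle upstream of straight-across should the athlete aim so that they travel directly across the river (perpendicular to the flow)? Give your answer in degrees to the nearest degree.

10°

To cancel the current, the upstream component of the athlete's velocity must equal the flow: 1.30 sin θ = 0.22.
sin θ = 0.22 / 1.30 = 0.1692.
θ = arcsin(0.1692) = 9.743°.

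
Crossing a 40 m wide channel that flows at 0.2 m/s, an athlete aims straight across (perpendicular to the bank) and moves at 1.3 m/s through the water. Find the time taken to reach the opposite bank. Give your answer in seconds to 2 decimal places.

30.77 s

The component of the athlete's velocity perpendicular to the bank is 1.3 m/s.
The flow acts along the bank and has no component across it.
Time = 40 / 1.300 = 30.769 s.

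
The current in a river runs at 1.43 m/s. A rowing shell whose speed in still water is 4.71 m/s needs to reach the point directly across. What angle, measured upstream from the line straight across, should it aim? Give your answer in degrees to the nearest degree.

18°

To cancel the current, the upstream component of the rowing shell's velocity must equal the flow: 4.71 sin θ = 1.43.
sin θ = 1.43 / 4.71 = 0.3036.
θ = arcsin(0.3036) = 17.675°.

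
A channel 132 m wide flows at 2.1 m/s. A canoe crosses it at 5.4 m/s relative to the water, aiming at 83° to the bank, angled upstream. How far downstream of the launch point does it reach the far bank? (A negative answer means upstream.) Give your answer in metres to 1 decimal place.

35.5 m

Perpendicular speed = 5.360 m/s; crossing time = 132 / 5.360 = 24.628 s.
Net downstream speed = 1.442 m/s.
Drift = 1.442 × 24.628 = 35.511 m (downstream).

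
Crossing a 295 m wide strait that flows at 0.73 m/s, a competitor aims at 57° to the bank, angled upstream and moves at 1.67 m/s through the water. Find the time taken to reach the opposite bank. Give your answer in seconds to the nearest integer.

The component of the competitor's velocity perpendicular to the bank is 1.67 × sin 57° = 1.401 m/s.
Only the cross-stream component determines the crossing time; the current contributes nothing perpendicular to the bank.
Time = 295 / 1.401 = 210.627 s.

211 s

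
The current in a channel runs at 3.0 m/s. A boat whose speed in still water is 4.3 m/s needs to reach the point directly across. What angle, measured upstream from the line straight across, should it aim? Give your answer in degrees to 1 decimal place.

To cancel the current, the upstream component of the boat's velocity must equal the flow: 4.3 sin θ = 3.0.
sin θ = 3.0 / 4.3 = 0.6977.
θ = arcsin(0.6977) = 44.241°.

44.2°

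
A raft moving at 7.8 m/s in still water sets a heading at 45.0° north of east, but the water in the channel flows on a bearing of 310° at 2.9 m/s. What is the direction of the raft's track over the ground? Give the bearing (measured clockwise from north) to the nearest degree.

024°

Taking east as x and north as y: velocity relative to the water = (5.515, 5.515) m/s; the water relative to ground = (-2.222, 1.864) m/s.
Velocity relative to ground = (5.515, 5.515) + (-2.222, 1.864) = (3.294, 7.380) m/s.
Bearing = atan2(3.29, 7.38) = 24.05° clockwise from north.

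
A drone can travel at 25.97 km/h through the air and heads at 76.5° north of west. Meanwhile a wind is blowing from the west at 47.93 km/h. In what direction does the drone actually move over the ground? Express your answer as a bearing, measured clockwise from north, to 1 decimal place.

058.9°

Taking east as x and north as y: velocity relative to the air = (-6.063, 25.252) km/h; the air relative to ground = (47.930, 0.000) km/h.
Velocity relative to ground = (-6.063, 25.252) + (47.930, 0.000) = (41.867, 25.252) km/h.
Bearing = atan2(41.87, 25.25) = 58.90° clockwise from north.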